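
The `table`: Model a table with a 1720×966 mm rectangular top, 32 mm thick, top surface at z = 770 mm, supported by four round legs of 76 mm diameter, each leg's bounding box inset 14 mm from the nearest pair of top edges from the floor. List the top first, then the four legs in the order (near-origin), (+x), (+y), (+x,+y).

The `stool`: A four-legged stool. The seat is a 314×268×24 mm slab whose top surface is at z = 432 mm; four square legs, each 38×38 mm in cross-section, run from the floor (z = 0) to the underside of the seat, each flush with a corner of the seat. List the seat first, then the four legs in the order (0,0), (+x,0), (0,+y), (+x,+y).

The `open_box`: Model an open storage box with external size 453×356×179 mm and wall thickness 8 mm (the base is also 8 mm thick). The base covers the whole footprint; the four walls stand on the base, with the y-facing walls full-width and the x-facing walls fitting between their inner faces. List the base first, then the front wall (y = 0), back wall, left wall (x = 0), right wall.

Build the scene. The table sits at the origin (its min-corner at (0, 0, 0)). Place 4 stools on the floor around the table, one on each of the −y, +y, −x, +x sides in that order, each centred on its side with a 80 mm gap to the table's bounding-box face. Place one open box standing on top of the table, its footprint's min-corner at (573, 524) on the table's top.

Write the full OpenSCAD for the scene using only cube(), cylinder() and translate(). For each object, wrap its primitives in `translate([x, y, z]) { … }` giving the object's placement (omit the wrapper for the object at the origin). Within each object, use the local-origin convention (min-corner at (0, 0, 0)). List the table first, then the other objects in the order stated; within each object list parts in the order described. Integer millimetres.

translate([0, 0, 738]) cube([1720, 966, 32]);
translate([52, 52, 0]) cylinder(h = 738, r = 38);
translate([1668, 52, 0]) cylinder(h = 738, r = 38);
translate([52, 914, 0]) cylinder(h = 738, r = 38);
translate([1668, 914, 0]) cylinder(h = 738, r = 38);
translate([703, -348, 0]) {
  translate([0, 0, 408]) cube([314, 268, 24]);
  cube([38, 38, 408]);
  translate([276, 0, 0]) cube([38, 38, 408]);
  translate([0, 230, 0]) cube([38, 38, 408]);
  translate([276, 230, 0]) cube([38, 38, 408]);
}
translate([703, 1046, 0]) {
  translate([0, 0, 408]) cube([314, 268, 24]);
  cube([38, 38, 408]);
  translate([276, 0, 0]) cube([38, 38, 408]);
  translate([0, 230, 0]) cube([38, 38, 408]);
  translate([276, 230, 0]) cube([38, 38, 408]);
}
translate([-394, 349, 0]) {
  translate([0, 0, 408]) cube([314, 268, 24]);
  cube([38, 38, 408]);
  translate([276, 0, 0]) cube([38, 38, 408]);
  translate([0, 230, 0]) cube([38, 38, 408]);
  translate([276, 230, 0]) cube([38, 38, 408]);
}
translate([1800, 349, 0]) {
  translate([0, 0, 408]) cube([314, 268, 24]);
  cube([38, 38, 408]);
  translate([276, 0, 0]) cube([38, 38, 408]);
  translate([0, 230, 0]) cube([38, 38, 408]);
  translate([276, 230, 0]) cube([38, 38, 408]);
}
translate([573, 524, 770]) {
  cube([453, 356, 8]);
  translate([0, 0, 8]) cube([453, 8, 171]);
  translate([0, 348, 8]) cube([453, 8, 171]);
  translate([0, 8, 8]) cube([8, 340, 171]);
  translate([445, 8, 8]) cube([8, 340, 171]);
}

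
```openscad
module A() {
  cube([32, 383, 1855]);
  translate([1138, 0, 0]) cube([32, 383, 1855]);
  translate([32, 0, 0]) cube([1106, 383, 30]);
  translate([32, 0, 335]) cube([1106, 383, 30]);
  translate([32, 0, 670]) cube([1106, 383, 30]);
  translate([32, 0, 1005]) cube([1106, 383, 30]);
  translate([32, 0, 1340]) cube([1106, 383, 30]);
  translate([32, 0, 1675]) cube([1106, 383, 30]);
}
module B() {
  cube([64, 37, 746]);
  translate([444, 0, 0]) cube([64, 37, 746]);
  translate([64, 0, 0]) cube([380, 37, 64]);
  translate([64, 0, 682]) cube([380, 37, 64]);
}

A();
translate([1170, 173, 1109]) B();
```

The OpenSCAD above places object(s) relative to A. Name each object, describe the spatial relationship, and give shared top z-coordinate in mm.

A is a bookshelf. B is a picture frame. The picture frame is beside the bookshelf with their tops flush at z = 1855. The shared top z-coordinate is 1855 mm.

Both tops at z = 1855 mm.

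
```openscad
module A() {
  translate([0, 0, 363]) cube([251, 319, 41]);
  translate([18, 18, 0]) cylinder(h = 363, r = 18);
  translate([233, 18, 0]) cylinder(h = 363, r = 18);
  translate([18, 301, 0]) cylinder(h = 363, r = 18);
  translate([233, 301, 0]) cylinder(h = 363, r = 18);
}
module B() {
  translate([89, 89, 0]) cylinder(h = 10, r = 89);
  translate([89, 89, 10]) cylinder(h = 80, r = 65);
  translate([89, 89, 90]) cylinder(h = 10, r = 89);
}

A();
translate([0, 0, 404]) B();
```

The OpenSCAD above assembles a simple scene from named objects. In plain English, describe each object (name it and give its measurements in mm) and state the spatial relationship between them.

A is a simple wooden stool: a rectangular seat 251 mm (x) by 319 mm (y), 41 mm thick, top face at z = 404 mm, on four round legs, each 36 mm in diameter. The legs rest on z = 0, each leg's axis is inset half a diameter from the nearest pair of seat edges (so the leg's bounding box is flush with the corner).

B is a spool: two coaxial disc flanges of radius 89 mm and thickness 10 mm, joined by a core cylinder of radius 65 mm and height 80 mm. The lower flange rests on z = 0 and the three cylinders share a vertical axis.

The spool is on top of the stool.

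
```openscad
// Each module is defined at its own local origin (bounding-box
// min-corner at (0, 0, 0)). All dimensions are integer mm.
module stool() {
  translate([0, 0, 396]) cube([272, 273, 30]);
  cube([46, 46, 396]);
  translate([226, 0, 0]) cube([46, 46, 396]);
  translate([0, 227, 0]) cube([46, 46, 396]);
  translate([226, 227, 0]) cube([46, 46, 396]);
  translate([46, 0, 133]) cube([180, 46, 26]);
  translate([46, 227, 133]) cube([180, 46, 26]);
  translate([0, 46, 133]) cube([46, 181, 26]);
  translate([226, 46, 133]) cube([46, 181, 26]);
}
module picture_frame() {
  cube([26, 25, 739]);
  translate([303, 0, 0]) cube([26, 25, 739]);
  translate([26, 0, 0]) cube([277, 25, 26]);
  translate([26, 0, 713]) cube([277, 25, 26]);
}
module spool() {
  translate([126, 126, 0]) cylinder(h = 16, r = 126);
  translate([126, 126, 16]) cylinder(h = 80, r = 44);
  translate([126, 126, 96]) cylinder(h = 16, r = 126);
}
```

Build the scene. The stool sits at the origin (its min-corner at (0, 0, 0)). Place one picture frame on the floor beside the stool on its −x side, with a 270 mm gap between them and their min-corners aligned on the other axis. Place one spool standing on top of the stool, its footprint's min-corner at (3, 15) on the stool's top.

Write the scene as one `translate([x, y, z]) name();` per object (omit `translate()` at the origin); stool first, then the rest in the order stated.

stool();
translate([-599, 0, 0]) picture_frame();
translate([3, 15, 426]) spool();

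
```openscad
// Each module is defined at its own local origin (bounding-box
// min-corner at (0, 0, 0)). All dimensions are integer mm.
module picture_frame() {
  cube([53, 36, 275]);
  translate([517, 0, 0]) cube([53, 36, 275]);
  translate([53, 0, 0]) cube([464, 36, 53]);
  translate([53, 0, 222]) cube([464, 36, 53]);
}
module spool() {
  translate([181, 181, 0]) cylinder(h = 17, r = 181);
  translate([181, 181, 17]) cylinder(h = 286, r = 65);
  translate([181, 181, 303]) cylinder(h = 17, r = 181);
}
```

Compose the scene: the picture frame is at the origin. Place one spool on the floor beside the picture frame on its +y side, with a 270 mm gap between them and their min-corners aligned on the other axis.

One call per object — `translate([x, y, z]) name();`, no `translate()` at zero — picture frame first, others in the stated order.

picture_frame();
translate([0, 306, 0]) spool();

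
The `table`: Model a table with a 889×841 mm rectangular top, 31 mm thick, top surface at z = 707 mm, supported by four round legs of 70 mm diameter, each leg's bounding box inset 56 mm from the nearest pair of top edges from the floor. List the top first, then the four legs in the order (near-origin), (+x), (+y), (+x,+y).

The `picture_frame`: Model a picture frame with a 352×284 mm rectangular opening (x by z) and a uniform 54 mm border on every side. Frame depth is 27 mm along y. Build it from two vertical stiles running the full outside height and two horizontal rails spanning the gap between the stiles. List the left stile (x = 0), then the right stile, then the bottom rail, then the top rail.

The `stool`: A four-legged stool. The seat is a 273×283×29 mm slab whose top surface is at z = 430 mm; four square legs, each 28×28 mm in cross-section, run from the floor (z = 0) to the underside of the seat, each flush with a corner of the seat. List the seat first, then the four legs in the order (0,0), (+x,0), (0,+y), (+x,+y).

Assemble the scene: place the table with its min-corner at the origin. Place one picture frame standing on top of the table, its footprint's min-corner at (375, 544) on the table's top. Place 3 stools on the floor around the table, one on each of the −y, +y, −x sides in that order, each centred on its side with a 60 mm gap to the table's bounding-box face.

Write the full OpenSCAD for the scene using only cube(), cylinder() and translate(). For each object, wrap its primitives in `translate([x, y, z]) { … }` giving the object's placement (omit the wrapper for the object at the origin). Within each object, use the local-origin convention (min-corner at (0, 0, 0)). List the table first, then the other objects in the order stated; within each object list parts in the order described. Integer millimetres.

translate([0, 0, 676]) cube([889, 841, 31]);
translate([91, 91, 0]) cylinder(h = 676, r = 35);
translate([798, 91, 0]) cylinder(h = 676, r = 35);
translate([91, 750, 0]) cylinder(h = 676, r = 35);
translate([798, 750, 0]) cylinder(h = 676, r = 35);
translate([375, 544, 707]) {
  cube([54, 27, 392]);
  translate([406, 0, 0]) cube([54, 27, 392]);
  translate([54, 0, 0]) cube([352, 27, 54]);
  translate([54, 0, 338]) cube([352, 27, 54]);
}
translate([308, -343, 0]) {
  translate([0, 0, 401]) cube([273, 283, 29]);
  cube([28, 28, 401]);
  translate([245, 0, 0]) cube([28, 28, 401]);
  translate([0, 255, 0]) cube([28, 28, 401]);
  translate([245, 255, 0]) cube([28, 28, 401]);
}
translate([308, 901, 0]) {
  translate([0, 0, 401]) cube([273, 283, 29]);
  cube([28, 28, 401]);
  translate([245, 0, 0]) cube([28, 28, 401]);
  translate([0, 255, 0]) cube([28, 28, 401]);
  translate([245, 255, 0]) cube([28, 28, 401]);
}
translate([-333, 279, 0]) {
  translate([0, 0, 401]) cube([273, 283, 29]);
  cube([28, 28, 401]);
  translate([245, 0, 0]) cube([28, 28, 401]);
  translate([0, 255, 0]) cube([28, 28, 401]);
  translate([245, 255, 0]) cube([28, 28, 401]);
}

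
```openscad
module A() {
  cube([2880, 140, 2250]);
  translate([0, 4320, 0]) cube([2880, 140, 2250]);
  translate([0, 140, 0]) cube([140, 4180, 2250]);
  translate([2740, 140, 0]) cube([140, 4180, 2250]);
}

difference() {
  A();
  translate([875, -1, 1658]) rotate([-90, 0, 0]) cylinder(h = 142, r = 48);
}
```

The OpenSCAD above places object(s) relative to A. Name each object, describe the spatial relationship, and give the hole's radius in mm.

A is a house frame. The house frame has a circular hole through its front wall. The hole's radius is 48 mm.

The subtracted cylinder has r = 48 mm.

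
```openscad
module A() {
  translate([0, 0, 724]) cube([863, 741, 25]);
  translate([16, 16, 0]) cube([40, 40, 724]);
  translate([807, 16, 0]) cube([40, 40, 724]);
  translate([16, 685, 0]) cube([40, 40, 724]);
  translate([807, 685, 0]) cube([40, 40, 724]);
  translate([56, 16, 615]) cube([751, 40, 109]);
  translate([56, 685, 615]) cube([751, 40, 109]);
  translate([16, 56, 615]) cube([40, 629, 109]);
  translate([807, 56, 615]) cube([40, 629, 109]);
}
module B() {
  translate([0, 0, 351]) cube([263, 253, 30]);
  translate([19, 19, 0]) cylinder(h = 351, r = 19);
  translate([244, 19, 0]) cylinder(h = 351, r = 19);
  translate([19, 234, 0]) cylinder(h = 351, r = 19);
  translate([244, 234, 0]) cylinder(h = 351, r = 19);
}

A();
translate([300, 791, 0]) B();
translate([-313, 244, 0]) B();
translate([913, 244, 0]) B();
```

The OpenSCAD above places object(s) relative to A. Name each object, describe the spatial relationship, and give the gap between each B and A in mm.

A is a table. B is a stool. Three stools sit around the table at the +y, −x, +x sides. The gap between each stool and the table is 50 mm.

Each stool's nearest face is 50 mm from the table's bounding box.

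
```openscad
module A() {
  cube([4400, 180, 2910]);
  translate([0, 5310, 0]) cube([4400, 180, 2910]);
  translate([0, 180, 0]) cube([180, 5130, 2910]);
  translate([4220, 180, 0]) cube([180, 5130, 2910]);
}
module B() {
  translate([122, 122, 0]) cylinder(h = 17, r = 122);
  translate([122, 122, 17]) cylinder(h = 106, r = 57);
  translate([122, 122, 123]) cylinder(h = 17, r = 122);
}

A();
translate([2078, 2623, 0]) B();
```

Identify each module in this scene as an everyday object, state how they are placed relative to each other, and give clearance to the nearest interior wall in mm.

A is a house frame. B is a spool. The spool sits inside the house frame, centred. The clearance to the nearest interior wall is 1898 mm.

Clearances: x = 1898, y = 2443; minimum 1898 mm.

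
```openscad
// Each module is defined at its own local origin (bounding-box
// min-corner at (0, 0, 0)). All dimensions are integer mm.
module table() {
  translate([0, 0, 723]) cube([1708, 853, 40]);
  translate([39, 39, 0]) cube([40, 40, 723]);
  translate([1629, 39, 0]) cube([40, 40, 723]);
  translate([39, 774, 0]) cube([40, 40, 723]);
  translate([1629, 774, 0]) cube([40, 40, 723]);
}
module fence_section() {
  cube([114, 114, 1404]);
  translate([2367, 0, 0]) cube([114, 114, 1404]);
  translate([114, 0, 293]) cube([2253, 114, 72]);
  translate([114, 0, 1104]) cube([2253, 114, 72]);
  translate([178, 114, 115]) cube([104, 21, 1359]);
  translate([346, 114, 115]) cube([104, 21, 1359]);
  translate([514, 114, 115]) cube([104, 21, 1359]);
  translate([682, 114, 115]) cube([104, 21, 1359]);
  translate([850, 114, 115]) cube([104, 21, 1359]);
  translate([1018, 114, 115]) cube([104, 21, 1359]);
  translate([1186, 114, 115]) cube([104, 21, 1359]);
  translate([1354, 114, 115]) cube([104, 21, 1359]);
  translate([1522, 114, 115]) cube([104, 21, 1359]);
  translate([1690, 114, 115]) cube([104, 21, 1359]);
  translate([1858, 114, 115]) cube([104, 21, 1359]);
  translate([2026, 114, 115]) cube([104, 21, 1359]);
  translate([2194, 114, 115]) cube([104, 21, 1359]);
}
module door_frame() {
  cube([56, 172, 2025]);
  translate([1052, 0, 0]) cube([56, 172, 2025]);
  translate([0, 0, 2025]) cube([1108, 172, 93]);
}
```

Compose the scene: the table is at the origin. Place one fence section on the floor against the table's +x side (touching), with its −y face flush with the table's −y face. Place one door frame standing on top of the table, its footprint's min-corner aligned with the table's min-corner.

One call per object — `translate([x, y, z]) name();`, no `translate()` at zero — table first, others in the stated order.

table();
translate([1708, 0, 0]) fence_section();
translate([0, 0, 763]) door_frame();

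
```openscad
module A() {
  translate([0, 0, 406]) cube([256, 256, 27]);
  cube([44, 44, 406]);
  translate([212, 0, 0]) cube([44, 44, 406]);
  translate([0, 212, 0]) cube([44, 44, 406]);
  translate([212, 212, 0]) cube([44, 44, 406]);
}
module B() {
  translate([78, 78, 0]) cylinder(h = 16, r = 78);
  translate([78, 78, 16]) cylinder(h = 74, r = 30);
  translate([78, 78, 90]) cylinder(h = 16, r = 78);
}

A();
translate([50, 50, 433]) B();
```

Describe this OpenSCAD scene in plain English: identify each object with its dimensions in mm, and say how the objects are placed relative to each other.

A is a simple wooden stool: a rectangular seat 256 mm (x) by 256 mm (y), 27 mm thick, top face at z = 433 mm, on four square legs, each 44×44 mm in cross-section. The legs rest on z = 0, each flush with a corner of the seat.

B is a spool: two coaxial disc flanges of radius 78 mm and thickness 16 mm, joined by a core cylinder of radius 30 mm and height 74 mm. The lower flange rests on z = 0 and the three cylinders share a vertical axis.

The spool is on top of the stool, centred.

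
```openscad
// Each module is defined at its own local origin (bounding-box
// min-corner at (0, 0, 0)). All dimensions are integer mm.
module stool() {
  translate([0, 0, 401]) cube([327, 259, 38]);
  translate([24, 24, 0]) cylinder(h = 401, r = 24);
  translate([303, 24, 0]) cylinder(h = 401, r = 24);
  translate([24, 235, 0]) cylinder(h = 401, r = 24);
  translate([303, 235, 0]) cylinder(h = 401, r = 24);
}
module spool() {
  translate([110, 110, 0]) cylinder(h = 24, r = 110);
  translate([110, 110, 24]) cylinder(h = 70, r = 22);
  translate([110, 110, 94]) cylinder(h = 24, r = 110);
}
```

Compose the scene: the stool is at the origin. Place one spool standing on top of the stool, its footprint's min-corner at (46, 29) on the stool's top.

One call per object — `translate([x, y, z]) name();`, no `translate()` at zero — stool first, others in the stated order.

stool();
translate([46, 29, 439]) spool();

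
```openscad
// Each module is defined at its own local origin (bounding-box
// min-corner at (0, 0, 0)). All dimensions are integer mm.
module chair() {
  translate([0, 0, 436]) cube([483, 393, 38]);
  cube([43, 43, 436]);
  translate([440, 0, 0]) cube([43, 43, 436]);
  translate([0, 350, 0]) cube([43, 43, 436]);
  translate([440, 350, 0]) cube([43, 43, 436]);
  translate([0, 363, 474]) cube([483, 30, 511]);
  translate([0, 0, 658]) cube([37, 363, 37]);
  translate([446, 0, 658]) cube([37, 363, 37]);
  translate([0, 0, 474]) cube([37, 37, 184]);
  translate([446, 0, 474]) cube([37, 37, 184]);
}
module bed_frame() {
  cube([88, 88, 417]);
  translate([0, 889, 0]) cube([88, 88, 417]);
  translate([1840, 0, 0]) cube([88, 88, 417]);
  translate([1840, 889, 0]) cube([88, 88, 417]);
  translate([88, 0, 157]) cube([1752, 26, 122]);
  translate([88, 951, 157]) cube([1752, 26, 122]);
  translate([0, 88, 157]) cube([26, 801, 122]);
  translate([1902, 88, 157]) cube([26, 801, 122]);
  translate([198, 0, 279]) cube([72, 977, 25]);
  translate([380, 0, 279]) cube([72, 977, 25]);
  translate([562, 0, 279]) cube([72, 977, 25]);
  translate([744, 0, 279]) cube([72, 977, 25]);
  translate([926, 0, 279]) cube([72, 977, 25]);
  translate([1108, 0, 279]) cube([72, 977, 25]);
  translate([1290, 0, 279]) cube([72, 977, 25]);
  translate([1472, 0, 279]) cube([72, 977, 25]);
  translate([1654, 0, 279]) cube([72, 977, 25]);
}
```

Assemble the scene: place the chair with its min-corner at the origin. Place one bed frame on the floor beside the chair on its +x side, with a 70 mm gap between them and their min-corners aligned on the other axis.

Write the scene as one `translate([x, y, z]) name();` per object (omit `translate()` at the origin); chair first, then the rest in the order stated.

chair();
translate([553, 0, 0]) bed_frame();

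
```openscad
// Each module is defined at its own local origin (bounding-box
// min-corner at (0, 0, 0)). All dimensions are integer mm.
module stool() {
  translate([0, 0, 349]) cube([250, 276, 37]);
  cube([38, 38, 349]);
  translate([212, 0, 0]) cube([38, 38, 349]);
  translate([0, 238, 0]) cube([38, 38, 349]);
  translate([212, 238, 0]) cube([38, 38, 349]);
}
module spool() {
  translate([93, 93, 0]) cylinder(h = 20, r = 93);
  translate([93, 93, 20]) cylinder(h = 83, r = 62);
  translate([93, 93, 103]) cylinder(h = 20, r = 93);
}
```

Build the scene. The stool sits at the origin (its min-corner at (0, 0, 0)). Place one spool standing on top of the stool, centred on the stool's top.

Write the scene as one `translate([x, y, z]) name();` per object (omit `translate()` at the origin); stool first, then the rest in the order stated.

stool();
translate([32, 45, 386]) spool();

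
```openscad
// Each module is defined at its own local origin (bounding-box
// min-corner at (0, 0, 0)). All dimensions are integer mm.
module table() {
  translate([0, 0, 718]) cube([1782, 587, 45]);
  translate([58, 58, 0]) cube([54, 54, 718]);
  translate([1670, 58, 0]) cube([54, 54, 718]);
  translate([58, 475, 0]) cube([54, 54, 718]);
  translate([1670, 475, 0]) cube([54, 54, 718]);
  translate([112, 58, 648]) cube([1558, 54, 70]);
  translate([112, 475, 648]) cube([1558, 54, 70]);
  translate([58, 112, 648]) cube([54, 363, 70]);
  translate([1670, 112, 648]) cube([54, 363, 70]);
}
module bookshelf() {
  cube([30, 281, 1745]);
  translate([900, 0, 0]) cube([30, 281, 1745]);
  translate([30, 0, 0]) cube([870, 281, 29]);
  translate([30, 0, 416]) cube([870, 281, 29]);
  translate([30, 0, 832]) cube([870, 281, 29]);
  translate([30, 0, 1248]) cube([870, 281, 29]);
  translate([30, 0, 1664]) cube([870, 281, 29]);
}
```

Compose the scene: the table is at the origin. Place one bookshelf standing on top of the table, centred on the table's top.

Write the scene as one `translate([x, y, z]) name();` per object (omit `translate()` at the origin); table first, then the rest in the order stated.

table();
translate([426, 153, 763]) bookshelf();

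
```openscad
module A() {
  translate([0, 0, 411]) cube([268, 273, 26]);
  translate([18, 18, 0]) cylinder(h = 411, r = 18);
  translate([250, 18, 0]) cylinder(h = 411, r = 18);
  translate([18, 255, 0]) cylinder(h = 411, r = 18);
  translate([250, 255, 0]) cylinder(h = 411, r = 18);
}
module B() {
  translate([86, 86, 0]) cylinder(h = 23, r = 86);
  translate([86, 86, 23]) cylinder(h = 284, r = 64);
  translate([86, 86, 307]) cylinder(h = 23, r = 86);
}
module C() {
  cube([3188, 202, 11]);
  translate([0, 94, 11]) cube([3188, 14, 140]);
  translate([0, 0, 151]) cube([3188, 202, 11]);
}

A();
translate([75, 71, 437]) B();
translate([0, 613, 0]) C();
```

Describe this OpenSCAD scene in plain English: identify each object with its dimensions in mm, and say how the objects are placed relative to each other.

A is a simple wooden stool: a rectangular seat 268 mm (x) by 273 mm (y), 26 mm thick, top face at z = 437 mm, on four round legs, each 36 mm in diameter. The legs rest on z = 0, each leg's axis is inset half a diameter from the nearest pair of seat edges (so the leg's bounding box is flush with the corner).

B is a spool: two coaxial disc flanges of radius 86 mm and thickness 23 mm, joined by a core cylinder of radius 64 mm and height 284 mm. The lower flange rests on z = 0 and the three cylinders share a vertical axis.

C is an I-beam lying along x, 3188 mm long. Overall section height 162 mm. Two flanges 202 mm wide (y) and 11 mm thick, one on the floor and one at the top; a web 14 mm thick runs between them, centred on the flange width.

The spool is on top of the stool. The I-beam is on the floor beside the stool on its +y side.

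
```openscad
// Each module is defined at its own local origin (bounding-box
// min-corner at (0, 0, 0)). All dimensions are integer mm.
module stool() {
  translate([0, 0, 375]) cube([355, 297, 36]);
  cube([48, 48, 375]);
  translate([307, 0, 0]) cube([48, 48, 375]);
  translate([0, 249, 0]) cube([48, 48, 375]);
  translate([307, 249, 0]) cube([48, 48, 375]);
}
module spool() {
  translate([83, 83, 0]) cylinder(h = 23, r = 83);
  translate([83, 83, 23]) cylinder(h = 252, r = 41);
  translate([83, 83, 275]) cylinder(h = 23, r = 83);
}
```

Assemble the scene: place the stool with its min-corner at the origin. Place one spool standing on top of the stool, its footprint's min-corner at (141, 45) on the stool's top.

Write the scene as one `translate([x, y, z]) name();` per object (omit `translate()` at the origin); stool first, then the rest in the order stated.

stool();
translate([141, 45, 411]) spool();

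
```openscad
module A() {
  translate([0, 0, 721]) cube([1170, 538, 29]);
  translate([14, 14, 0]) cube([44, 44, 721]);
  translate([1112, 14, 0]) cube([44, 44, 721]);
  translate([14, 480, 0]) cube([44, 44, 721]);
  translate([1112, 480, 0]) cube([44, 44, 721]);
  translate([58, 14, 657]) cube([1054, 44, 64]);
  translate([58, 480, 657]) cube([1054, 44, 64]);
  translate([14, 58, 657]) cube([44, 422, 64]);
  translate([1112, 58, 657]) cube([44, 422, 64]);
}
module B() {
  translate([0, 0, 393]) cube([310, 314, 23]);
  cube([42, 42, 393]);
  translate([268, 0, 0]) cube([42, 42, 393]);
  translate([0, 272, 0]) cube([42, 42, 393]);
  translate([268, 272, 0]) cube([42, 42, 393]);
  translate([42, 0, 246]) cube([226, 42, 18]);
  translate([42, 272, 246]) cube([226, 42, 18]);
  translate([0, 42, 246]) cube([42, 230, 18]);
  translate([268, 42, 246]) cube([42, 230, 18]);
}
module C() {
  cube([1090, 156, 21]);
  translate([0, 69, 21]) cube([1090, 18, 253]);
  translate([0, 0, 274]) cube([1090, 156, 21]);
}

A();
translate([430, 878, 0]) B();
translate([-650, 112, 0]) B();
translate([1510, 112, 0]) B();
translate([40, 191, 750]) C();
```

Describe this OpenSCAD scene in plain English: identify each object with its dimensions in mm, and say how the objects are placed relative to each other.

A is a table with a 1170×538 mm rectangular top, 29 mm thick, top surface at z = 750 mm, supported by four 44×44 mm square legs, each inset 14 mm from the nearest pair of top edges, running from the floor. Four apron rails, 44 mm thick and 64 mm tall, run between adjacent legs with their top edges flush with the underside of the top and their outer faces flush with the legs' outer faces.

B is a simple wooden stool: a rectangular seat 310 mm (x) by 314 mm (y), 23 mm thick, top face at z = 416 mm, on four square legs, each 42×42 mm in cross-section. The legs rest on z = 0, each flush with a corner of the seat. Four stretchers, 42 mm wide and 18 mm tall, connect adjacent legs with their undersides at z = 246 mm, each running between the inner faces of the legs it joins and aligned with the legs' outer faces on the other axis.

C is an I-beam lying along x, 1090 mm long. Overall section height 295 mm. Two flanges 156 mm wide (y) and 21 mm thick, one on the floor and one at the top; a web 18 mm thick runs between them, centred on the flange width.

Three stools sit around the table at the +y, −x, +x sides. The I-beam is on top of the table, centred.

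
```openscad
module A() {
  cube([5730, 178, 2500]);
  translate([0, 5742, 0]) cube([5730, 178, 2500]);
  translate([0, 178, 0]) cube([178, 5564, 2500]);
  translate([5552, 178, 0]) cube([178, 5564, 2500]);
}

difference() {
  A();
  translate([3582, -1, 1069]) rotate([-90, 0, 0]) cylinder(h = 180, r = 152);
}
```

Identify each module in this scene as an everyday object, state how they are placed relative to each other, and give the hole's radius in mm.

A is a house frame. The house frame has a circular hole through its front wall. The hole's radius is 152 mm.

The subtracted cylinder has r = 152 mm.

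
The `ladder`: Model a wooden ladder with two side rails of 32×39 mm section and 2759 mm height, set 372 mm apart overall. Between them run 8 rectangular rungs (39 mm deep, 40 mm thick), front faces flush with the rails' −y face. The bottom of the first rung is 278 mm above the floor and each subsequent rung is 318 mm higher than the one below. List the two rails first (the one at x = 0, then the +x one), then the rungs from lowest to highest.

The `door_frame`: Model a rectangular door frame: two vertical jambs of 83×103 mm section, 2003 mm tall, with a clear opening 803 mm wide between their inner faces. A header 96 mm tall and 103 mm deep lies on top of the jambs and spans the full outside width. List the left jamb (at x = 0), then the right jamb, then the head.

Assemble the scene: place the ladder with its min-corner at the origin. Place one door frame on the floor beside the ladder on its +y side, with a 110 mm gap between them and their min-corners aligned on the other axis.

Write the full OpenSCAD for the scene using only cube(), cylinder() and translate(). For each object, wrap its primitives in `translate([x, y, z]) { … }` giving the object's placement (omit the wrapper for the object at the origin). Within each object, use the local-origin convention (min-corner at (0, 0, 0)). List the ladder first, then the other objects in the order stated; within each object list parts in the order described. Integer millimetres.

cube([32, 39, 2759]);
translate([340, 0, 0]) cube([32, 39, 2759]);
translate([32, 0, 278]) cube([308, 39, 40]);
translate([32, 0, 596]) cube([308, 39, 40]);
translate([32, 0, 914]) cube([308, 39, 40]);
translate([32, 0, 1232]) cube([308, 39, 40]);
translate([32, 0, 1550]) cube([308, 39, 40]);
translate([32, 0, 1868]) cube([308, 39, 40]);
translate([32, 0, 2186]) cube([308, 39, 40]);
translate([32, 0, 2504]) cube([308, 39, 40]);
translate([0, 149, 0]) {
  cube([83, 103, 2003]);
  translate([886, 0, 0]) cube([83, 103, 2003]);
  translate([0, 0, 2003]) cube([969, 103, 96]);
}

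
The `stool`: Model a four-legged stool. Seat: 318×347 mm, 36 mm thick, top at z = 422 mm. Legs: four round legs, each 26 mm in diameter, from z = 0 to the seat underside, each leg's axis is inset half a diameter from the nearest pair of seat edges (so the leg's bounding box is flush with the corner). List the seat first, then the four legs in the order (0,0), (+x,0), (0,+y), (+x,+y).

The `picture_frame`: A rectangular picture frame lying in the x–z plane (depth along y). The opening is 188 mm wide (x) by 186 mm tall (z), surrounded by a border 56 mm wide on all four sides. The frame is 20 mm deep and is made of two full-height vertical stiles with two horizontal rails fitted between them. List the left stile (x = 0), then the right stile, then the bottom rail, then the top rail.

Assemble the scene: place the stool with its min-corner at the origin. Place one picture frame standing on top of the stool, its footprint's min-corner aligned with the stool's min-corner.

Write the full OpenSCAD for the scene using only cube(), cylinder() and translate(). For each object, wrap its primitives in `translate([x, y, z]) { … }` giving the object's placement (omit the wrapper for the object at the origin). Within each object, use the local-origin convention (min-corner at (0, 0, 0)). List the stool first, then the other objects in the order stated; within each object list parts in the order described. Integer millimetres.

translate([0, 0, 386]) cube([318, 347, 36]);
translate([13, 13, 0]) cylinder(h = 386, r = 13);
translate([305, 13, 0]) cylinder(h = 386, r = 13);
translate([13, 334, 0]) cylinder(h = 386, r = 13);
translate([305, 334, 0]) cylinder(h = 386, r = 13);
translate([0, 0, 422]) {
  cube([56, 20, 298]);
  translate([244, 0, 0]) cube([56, 20, 298]);
  translate([56, 0, 0]) cube([188, 20, 56]);
  translate([56, 0, 242]) cube([188, 20, 56]);
}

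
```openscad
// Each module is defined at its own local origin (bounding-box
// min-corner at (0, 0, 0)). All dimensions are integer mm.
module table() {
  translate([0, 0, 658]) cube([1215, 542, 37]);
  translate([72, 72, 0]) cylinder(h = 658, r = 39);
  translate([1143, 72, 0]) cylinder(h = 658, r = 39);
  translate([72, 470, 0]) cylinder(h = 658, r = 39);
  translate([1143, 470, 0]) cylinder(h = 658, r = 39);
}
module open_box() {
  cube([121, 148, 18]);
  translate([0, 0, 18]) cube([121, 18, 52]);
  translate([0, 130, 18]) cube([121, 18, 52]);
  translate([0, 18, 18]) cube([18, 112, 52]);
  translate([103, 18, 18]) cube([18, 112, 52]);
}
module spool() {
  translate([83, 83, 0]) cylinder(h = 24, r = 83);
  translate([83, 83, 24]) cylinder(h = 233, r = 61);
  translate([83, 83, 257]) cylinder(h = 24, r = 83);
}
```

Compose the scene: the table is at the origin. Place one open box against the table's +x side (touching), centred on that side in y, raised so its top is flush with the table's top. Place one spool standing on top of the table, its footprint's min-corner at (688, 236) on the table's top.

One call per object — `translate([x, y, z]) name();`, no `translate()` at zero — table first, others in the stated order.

table();
translate([1215, 197, 625]) open_box();
translate([688, 236, 695]) spool();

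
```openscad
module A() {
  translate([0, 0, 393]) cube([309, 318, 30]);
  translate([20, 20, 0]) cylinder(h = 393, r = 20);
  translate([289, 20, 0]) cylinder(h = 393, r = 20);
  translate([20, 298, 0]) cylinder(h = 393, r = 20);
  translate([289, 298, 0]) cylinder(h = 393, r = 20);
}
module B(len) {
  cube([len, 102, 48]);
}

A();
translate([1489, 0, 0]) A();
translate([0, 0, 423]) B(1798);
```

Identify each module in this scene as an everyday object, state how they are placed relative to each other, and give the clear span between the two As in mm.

Second stool starts at x = 1489; first ends at x = 309; clear span = 1489 − 309 = 1180 mm.

A is a stool. B is a beam. A beam spans the tops of two stools. The clear span between the two stools is 1180 mm.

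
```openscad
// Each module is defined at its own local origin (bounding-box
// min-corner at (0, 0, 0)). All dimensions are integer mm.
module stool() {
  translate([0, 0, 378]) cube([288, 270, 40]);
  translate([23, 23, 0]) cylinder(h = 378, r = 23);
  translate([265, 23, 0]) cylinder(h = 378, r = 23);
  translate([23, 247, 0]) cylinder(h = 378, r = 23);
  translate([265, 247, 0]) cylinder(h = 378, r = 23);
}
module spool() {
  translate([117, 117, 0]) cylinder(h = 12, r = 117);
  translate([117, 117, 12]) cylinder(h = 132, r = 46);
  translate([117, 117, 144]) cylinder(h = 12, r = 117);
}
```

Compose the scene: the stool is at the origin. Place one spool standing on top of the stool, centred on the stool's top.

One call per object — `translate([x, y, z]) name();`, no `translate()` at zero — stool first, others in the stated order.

stool();
translate([27, 18, 418]) spool();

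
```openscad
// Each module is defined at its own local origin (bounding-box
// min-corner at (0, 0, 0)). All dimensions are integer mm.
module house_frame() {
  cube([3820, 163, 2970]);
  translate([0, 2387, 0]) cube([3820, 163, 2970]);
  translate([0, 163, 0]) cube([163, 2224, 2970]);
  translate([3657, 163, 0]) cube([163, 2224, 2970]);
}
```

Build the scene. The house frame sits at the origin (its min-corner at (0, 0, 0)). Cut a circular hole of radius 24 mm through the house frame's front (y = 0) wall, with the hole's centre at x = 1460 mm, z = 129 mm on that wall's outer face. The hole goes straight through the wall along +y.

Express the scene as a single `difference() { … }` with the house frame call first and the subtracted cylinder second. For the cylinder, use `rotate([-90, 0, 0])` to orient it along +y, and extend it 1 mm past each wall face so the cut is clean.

difference() {
  house_frame();
  translate([1460, -1, 129]) rotate([-90, 0, 0]) cylinder(h = 165, r = 24);
}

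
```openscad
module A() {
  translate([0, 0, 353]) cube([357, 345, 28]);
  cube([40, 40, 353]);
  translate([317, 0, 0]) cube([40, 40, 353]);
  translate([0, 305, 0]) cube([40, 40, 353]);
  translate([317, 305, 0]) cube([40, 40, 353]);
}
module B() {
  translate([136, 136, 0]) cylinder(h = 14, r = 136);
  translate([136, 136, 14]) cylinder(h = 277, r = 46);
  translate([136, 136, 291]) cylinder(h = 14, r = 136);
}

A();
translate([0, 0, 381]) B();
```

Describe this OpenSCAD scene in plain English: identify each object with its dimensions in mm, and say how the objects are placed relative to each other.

A is a simple wooden stool: a rectangular seat 357 mm (x) by 345 mm (y), 28 mm thick, top face at z = 381 mm, on four square legs, each 40×40 mm in cross-section. The legs rest on z = 0, each flush with a corner of the seat.

B is a spool: two coaxial disc flanges of radius 136 mm and thickness 14 mm, joined by a core cylinder of radius 46 mm and height 277 mm. The lower flange rests on z = 0 and the three cylinders share a vertical axis.

The spool is on top of the stool.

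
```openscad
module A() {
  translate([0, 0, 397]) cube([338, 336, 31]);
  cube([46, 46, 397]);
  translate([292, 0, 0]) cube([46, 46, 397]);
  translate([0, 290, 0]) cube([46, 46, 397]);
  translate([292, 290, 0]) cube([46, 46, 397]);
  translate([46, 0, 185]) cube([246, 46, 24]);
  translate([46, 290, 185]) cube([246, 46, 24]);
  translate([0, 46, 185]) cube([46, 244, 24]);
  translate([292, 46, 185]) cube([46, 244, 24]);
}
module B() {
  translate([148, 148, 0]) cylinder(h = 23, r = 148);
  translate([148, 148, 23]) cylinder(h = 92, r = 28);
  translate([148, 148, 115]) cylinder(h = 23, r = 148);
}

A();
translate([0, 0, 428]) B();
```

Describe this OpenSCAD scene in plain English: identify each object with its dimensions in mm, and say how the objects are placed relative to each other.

A is a four-legged stool. The seat is a 338×336×31 mm slab whose top surface is at z = 428 mm; four square legs, each 46×46 mm in cross-section, run from the floor (z = 0) to the underside of the seat, each flush with a corner of the seat. Four stretchers, 46 mm wide and 24 mm tall, connect adjacent legs with their undersides at z = 185 mm, each running between the inner faces of the legs it joins and aligned with the legs' outer faces on the other axis.

B is a spool: two coaxial disc flanges of radius 148 mm and thickness 23 mm, joined by a core cylinder of radius 28 mm and height 92 mm. The lower flange rests on z = 0 and the three cylinders share a vertical axis.

The spool is on top of the stool.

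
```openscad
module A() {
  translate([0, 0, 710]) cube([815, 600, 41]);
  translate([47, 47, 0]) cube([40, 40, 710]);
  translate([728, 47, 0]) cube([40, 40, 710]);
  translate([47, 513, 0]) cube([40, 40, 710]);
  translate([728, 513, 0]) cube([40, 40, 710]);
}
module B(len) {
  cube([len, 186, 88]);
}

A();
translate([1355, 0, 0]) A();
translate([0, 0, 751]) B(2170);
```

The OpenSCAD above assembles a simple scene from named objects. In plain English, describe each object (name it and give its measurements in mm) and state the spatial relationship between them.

A is a table: top 815 mm (x) × 600 mm (y), 41 mm thick, upper face at z = 751 mm, on four 40×40 mm square legs, each inset 47 mm from the nearest pair of top edges, running from z = 0 to the bottom of the top.

B is a rectangular beam 2170 mm long (x), 186 mm deep (y), 88 mm thick (z).

The beam spans the tops of two tables placed 540 mm apart, resting at z = 751 mm.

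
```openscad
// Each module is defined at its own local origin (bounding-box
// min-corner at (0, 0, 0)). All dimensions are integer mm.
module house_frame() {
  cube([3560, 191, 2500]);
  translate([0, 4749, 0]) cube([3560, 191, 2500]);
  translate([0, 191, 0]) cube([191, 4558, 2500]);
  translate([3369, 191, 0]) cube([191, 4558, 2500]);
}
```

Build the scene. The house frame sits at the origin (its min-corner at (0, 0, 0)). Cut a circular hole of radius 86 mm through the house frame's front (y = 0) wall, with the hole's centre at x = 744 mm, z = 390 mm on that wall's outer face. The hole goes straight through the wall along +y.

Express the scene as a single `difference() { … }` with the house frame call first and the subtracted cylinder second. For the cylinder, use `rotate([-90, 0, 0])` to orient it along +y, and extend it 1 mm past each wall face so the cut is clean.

difference() {
  house_frame();
  translate([744, -1, 390]) rotate([-90, 0, 0]) cylinder(h = 193, r = 86);
}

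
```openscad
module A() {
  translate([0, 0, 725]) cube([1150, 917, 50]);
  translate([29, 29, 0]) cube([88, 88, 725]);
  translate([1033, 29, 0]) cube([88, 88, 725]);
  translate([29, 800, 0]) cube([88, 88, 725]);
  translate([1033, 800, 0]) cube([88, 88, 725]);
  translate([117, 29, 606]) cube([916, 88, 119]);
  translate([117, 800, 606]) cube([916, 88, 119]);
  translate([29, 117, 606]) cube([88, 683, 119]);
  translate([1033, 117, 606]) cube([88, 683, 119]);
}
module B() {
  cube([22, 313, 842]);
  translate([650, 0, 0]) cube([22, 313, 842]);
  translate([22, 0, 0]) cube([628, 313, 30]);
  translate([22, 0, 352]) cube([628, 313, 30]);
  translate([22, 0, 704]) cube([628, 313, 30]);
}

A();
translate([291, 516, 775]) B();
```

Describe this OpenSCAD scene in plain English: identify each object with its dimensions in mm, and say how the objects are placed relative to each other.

A is a rectangular dining table. The top is 1150×917×50 mm with its upper surface at z = 775 mm. It stands on four 88×88 mm square legs, each inset 29 mm from the nearest pair of top edges, running from the floor to the underside of the top. Four apron rails, 88 mm thick and 119 mm tall, run between adjacent legs with their top edges flush with the underside of the top and their outer faces flush with the legs' outer faces.

B is a bookshelf 672 mm wide overall, 313 mm deep and 842 mm tall. The two sides are 22 mm thick vertical panels. 3 horizontal shelves of 30 mm thickness span between the inner faces of the sides; the lowest shelf sits on the floor and shelves are stacked with a clear vertical gap of 322 mm between each pair.

The bookshelf is on top of the table.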